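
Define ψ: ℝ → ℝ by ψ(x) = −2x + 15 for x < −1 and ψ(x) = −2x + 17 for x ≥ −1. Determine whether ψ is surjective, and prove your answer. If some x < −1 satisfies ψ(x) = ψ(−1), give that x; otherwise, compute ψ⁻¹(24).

Both pieces are strictly decreasing (slopes −2 and −2), so each is injective on its own interval.
The left piece maps (−∞, −1) onto (17, ∞); the right piece maps [−1, ∞) onto (−∞, 19].
The union (17, ∞) ∪ (−∞, 19] covers ℝ, so ψ is surjective.
For the follow-up: the images overlap, so an x < −1 with ψ(x) = ψ(−1) exists. ψ(−1) = 19; solving −2x + 15 = 19 for x < −1 gives x = (19 − 15)/(−2) = −2.

-2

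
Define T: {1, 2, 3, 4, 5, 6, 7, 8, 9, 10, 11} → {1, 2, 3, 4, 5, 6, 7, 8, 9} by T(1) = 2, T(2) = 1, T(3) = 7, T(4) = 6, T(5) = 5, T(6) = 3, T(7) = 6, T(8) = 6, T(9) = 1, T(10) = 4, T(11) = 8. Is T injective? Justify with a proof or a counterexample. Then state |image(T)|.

T(4) = 6 = T(7) with 4 ≠ 7, so T is not injective.
The image of T is {1, 2, 3, 4, 5, 6, 7, 8}, which has 8 elements.

8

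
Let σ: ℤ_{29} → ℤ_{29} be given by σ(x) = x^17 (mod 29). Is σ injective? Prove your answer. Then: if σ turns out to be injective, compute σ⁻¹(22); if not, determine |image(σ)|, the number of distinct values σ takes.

13

Since 29 is prime, the nonzero elements of ℤ_{29} form a cyclic group of order 28.
As gcd(17, 28) = 1, raising to the 17th power is a bijection on this group: if u^17 ≡ v^17 then (uv^{−1})^17 = 1, and the only element of order dividing gcd(17, 28) = 1 is 1, so u = v.
With σ(0) = 0 this makes σ injective on all of ℤ_{29}, hence bijective (finite equal-size domain and codomain). In particular σ is injective.
Since σ is injective, we find the preimage of 22. The inverse of x ↦ x^17 on (ℤ_{29})^× is x ↦ x^5, because 17·5 = 85 = 3·28 + 1 ≡ 1 (mod 28) and x^{28} = 1 for x ≠ 0 (Fermat). So σ⁻¹(22) = 22^5 mod 29.
Repeated squaring mod 29: 22^1 ≡ 22, 22^2 ≡ 22² = 484 ≡ 20, 22^4 ≡ 20² = 400 ≡ 23. Since 5 = 4 + 1, 22^5 ≡ 23·22: 23·22 = 506 ≡ 13. So 22^5 ≡ 13 (mod 29).
Hence σ⁻¹(22) = 13.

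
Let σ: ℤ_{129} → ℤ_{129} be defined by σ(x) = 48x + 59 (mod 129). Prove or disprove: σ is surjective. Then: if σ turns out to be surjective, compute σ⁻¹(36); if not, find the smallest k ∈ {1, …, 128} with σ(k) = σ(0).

43

Recall: surjectivity means every element of the codomain has a preimage under σ.
Since gcd(48, 129) = 3, we have 48x ≡ 0 (mod 3) for all x, so σ(x) ≡ 2 (mod 3).
But 0 ≢ 2 (mod 3), so 0 ∈ ℤ_{129} has no preimage. Therefore σ is not surjective.
Since σ is not surjective, we find the least positive k with σ(k) = σ(0): this means 48k ≡ 0 (mod 129), i.e. 129 ∣ 48k. Since gcd(48, 129) = 3, dividing through by 3 this holds exactly when 43 ∣ 16k, and as gcd(16, 43) = 1, exactly when 43 ∣ k.
The smallest positive such k is 43.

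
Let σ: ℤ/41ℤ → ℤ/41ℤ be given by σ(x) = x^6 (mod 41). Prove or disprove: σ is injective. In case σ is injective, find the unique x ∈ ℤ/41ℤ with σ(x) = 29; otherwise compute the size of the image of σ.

21

σ(20): Repeated squaring mod 41: 20^1 ≡ 20, 20^2 ≡ 20² = 400 ≡ 31, 20^4 ≡ 31² = 961 ≡ 18. Since 6 = 4 + 2, 20^6 ≡ 18·31: 18·31 = 558 ≡ 25. So 20^6 ≡ 25 (mod 41).
σ(21): Repeated squaring mod 41: 21^1 ≡ 21, 21^2 ≡ 21² = 441 ≡ 31, 21^4 ≡ 31² = 961 ≡ 18. Since 6 = 4 + 2, 21^6 ≡ 18·31: 18·31 = 558 ≡ 25. So 21^6 ≡ 25 (mod 41).
So σ(20) = σ(21) = 25 while 20 ≠ 21, hence σ is not injective.
Since σ is not injective, we determine |image(σ)|. Computing x^6 mod 41 for each x (by repeated squaring, reducing mod 41 at every step), the values σ(0), σ(1), …, σ(40) are: 0, 1, 23, 32, 37, 4, 39, 20, 31, 40, 10, 33, 36, 2, 9, 5, 16, 8, 18, 21, 25, 25, 21, 18, 8, 16, 5, 9, 2, 36, 33, 10, 40, 31, 20, 39, 4, 37, 32, 23, 1.
The distinct values are {0, 1, 2, 4, 5, 8, 9, 10, 16, 18, 20, 21, 23, 25, 31, 32, 33, 36, 37, 39, 40}; there are 21 of them.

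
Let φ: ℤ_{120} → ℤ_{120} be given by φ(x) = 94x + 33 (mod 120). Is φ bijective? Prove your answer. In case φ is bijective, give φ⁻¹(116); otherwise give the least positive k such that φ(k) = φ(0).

60

We have gcd(94, 120) = 2 > 1. Taking a = 0 and b = 60: φ(0) = 33 and φ(60) = 94·60 + 33 = 5673 ≡ 33 (mod 120).
So φ(0) = φ(60) while 0 ≠ 60, therefore φ is not injective, hence not bijective.
Since φ is not bijective, we find the least positive k with φ(k) = φ(0): this means 94k ≡ 0 (mod 120), i.e. 120 ∣ 94k. Since gcd(94, 120) = 2, dividing through by 2 this holds exactly when 60 ∣ 47k, and as gcd(47, 60) = 1, exactly when 60 ∣ k.
The smallest positive such k is 60.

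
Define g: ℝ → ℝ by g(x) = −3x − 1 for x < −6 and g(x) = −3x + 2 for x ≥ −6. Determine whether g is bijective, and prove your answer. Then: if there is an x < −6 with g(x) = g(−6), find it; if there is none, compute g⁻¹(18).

-7

Both pieces are strictly decreasing (slopes −3 and −3), so each is injective on its own interval.
The left piece maps (−∞, −6) onto (17, ∞); the right piece maps [−6, ∞) onto (−∞, 20].
These images overlap. In particular g(−6) = 20 (right piece), and solving −3x − 1 = 20 on the left piece gives x = −7 < −6.
So g(−7) = g(−6) with −7 ≠ −6, and g is not injective, hence not bijective. This x = −7 is the requested value below −6.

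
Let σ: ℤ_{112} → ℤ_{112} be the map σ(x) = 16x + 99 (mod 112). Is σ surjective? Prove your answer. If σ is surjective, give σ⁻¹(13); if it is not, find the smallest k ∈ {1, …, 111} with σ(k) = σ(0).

Since gcd(16, 112) = 16, we have 16x ≡ 0 (mod 16) for all x, so σ(x) ≡ 3 (mod 16).
But 0 ≢ 3 (mod 16), so 0 ∈ ℤ_{112} has no preimage. Hence σ is not surjective.
Since σ is not surjective, we find the least positive k with σ(k) = σ(0): this means 16k ≡ 0 (mod 112), i.e. 112 ∣ 16k. Since gcd(16, 112) = 16, dividing through by 16 this holds exactly when 7 ∣ k.
The smallest positive such k is 7.

7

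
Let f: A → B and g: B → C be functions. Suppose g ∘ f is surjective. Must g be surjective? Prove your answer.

Let c ∈ C. Since g ∘ f is surjective, some a ∈ A has g(f(a)) = c. Then b = f(a) ∈ B satisfies g(b) = c. So g is surjective.

surjective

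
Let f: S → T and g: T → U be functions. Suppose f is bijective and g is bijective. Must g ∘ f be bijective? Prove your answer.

Injectivity: if g(f(x_1)) = g(f(x_2)) then f(x_1) = f(x_2) (g injective) so x_1 = x_2 (f injective).
Surjectivity: for c ∈ U pick b with g(b) = c, then a with f(a) = b; then (g ∘ f)(a) = c.
Thus g ∘ f is bijective.

bijective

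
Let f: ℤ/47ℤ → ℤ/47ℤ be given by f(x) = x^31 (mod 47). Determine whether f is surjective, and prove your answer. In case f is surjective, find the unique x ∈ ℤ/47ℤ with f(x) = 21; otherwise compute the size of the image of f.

2

Since 47 is prime, the nonzero elements of ℤ/47ℤ form a cyclic group of order 46.
As gcd(31, 46) = 1, raising to the 31st power is a bijection on this group: if a^31 ≡ b^31 then (ab^{−1})^31 = 1, and the only element of order dividing gcd(31, 46) = 1 is 1, so a = b.
With f(0) = 0 this makes f injective on all of ℤ/47ℤ, hence bijective (finite equal-size domain and codomain). In particular f is surjective.
Since f is surjective, we find the preimage of 21. The inverse of x ↦ x^31 on (ℤ/47ℤ)^× is x ↦ x^3, because 31·3 = 93 = 2·46 + 1 ≡ 1 (mod 46) and x^{46} = 1 for x ≠ 0 (Fermat). So f⁻¹(21) = 21^3 mod 47.
Repeated squaring mod 47: 21^1 ≡ 21, 21^2 ≡ 21² = 441 ≡ 18. Since 3 = 2 + 1, 21^3 ≡ 18·21: 18·21 = 378 ≡ 2. So 21^3 ≡ 2 (mod 47).
Hence f⁻¹(21) = 2.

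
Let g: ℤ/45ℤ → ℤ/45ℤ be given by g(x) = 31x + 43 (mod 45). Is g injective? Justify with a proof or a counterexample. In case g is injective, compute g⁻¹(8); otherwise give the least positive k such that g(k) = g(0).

25

Suppose g(a) = g(b) in ℤ/45ℤ. Then 31a + 43 ≡ 31b + 43 (mod 45), therefore 31(a − b) ≡ 0 (mod 45).
Since gcd(31, 45) = 1, 31 is invertible modulo 45, therefore a − b ≡ 0 (mod 45), i.e. a = b.
So g is injective.
We now compute 31⁻¹ mod 45 explicitly. Euclid's algorithm: 45 = 1·31 + 14, 31 = 2·14 + 3, 14 = 4·3 + 2, 3 = 1·2 + 1; back-substituting gives 1 = 16·31 − 11·45, so 31⁻¹ ≡ 16 (mod 45).
Since g is injective, we find g⁻¹(8): we need 31x ≡ 8 − 43 ≡ 10 (mod 45). Using 31⁻¹ = 16: x ≡ 16·10 = 160 = 3·45 + 25, so x = 25.
Check: g(25) = 31·25 + 43 = 818 = 18·45 + 8 ≡ 8 (mod 45).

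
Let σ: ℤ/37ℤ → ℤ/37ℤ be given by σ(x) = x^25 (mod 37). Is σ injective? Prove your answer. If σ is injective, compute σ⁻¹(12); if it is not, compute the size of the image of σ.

Since 37 is prime, the nonzero elements of ℤ/37ℤ form a cyclic group of order 36.
As gcd(25, 36) = 1, raising to the 25th power is a bijection on this group: if a^25 ≡ b^25 then (ab^{−1})^25 = 1, and the only element of order dividing gcd(25, 36) = 1 is 1, so a = b.
With σ(0) = 0 this makes σ injective on all of ℤ/37ℤ, hence bijective (finite equal-size domain and codomain). In particular σ is injective.
Since σ is injective, we find the preimage of 12. The inverse of x ↦ x^25 on (ℤ/37ℤ)^× is x ↦ x^13, because 25·13 = 325 = 9·36 + 1 ≡ 1 (mod 36) and x^{36} = 1 for x ≠ 0 (Fermat). So σ⁻¹(12) = 12^13 mod 37.
Repeated squaring mod 37: 12^1 ≡ 12, 12^2 ≡ 12² = 144 ≡ 33, 12^4 ≡ 33² = 1089 ≡ 16, 12^8 ≡ 16² = 256 ≡ 34. Since 13 = 8 + 4 + 1, 12^13 ≡ 34·16·12: 34·16 = 544 ≡ 26, then 26·12 = 312 ≡ 16. So 12^13 ≡ 16 (mod 37).
Hence σ⁻¹(12) = 16.

16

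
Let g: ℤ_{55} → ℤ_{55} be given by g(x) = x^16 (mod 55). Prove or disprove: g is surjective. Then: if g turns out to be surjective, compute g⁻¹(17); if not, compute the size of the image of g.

12

g(4): Repeated squaring mod 55: 4^1 ≡ 4, 4^2 ≡ 4² = 16, 4^4 ≡ 16² = 256 ≡ 36, 4^8 ≡ 36² = 1296 ≡ 31, 4^16 ≡ 31² = 961 ≡ 26. So 4^16 ≡ 26 (mod 55).
g(7): Repeated squaring mod 55: 7^1 ≡ 7, 7^2 ≡ 7² = 49, 7^4 ≡ 49² = 2401 ≡ 36, 7^8 ≡ 36² = 1296 ≡ 31, 7^16 ≡ 31² = 961 ≡ 26. So 7^16 ≡ 26 (mod 55).
So g(4) = g(7) = 26 while 4 ≠ 7, thus g is not injective.
A non-injective map from the 55-element set ℤ_{55} to itself takes at most 54 distinct values, so it cannot be surjective. Hence g is not surjective.
Since g is not surjective, we determine |image(g)|. Computing x^16 mod 55 for each x (by repeated squaring, reducing mod 55 at every step), the values g(0), g(1), …, g(54) are: 0, 1, 31, 36, 26, 5, 16, 26, 36, 31, 45, 11, 1, 31, 36, 15, 16, 16, 26, 36, 20, 1, 11, 1, 31, 25, 26, 16, 16, 26, 25, 31, 1, 11, 1, 20, 36, 26, 16, 16, 15, 36, 31, 1, 11, 45, 31, 36, 26, 16, 5, 26, 36, 31, 1.
The distinct values are {0, 1, 5, 11, 15, 16, 20, 25, 26, 31, 36, 45}; there are 12 of them.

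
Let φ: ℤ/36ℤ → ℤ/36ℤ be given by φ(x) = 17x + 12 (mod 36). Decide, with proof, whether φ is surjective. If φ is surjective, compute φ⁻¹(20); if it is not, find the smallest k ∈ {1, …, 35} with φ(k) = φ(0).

28

Recall that φ is surjective if every y in the codomain equals φ(x) for some x in the domain.
Since gcd(17, 36) = 1, 17 is invertible modulo 36. Euclid's algorithm: 36 = 2·17 + 2, 17 = 8·2 + 1; back-substituting gives 1 = 17·17 − 8·36, so 17⁻¹ ≡ 17 (mod 36).
Then y ↦ 17(y − 12) is a two-sided inverse to φ, so every y ∈ ℤ/36ℤ has a preimage.
Thus φ is surjective.
Since φ is surjective, we compute φ⁻¹(20): solve 17x + 12 ≡ 20 (mod 36), i.e. 17x ≡ 8 (mod 36).
Multiplying by 17⁻¹ = 17 gives x ≡ 17·8 = 136 = 3·36 + 28 ≡ 28 (mod 36).
Check: φ(28) = 17·28 + 12 = 488 = 13·36 + 20 ≡ 20 (mod 36).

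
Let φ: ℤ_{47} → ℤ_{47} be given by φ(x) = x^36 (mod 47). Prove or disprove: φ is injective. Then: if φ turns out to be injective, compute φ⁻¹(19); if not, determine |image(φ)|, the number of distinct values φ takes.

24

φ(23): Repeated squaring mod 47: 23^1 ≡ 23, 23^2 ≡ 23² = 529 ≡ 12, 23^4 ≡ 12² = 144 ≡ 3, 23^8 ≡ 3² = 9, 23^16 ≡ 9² = 81 ≡ 34, 23^32 ≡ 34² = 1156 ≡ 28. Since 36 = 32 + 4, 23^36 ≡ 28·3: 28·3 = 84 ≡ 37. So 23^36 ≡ 37 (mod 47).
φ(24): Repeated squaring mod 47: 24^1 ≡ 24, 24^2 ≡ 24² = 576 ≡ 12, 24^4 ≡ 12² = 144 ≡ 3, 24^8 ≡ 3² = 9, 24^16 ≡ 9² = 81 ≡ 34, 24^32 ≡ 34² = 1156 ≡ 28. Since 36 = 32 + 4, 24^36 ≡ 28·3: 28·3 = 84 ≡ 37. So 24^36 ≡ 37 (mod 47).
So φ(23) = φ(24) = 37 while 23 ≠ 24, therefore φ is not injective.
Since φ is not injective, we determine |image(φ)|. Computing x^36 mod 47 for each x (by repeated squaring, reducing mod 47 at every step), the values φ(0), φ(1), …, φ(46) are: 0, 1, 14, 36, 8, 4, 34, 25, 18, 27, 9, 28, 6, 24, 21, 3, 17, 42, 2, 12, 32, 7, 16, 37, 37, 16, 7, 32, 12, 2, 42, 17, 3, 21, 24, 6, 28, 9, 27, 18, 25, 34, 4, 8, 36, 14, 1.
The distinct values are {0, 1, 2, 3, 4, 6, 7, 8, 9, 12, 14, 16, 17, 18, 21, 24, 25, 27, 28, 32, 34, 36, 37, 42}; there are 24 of them.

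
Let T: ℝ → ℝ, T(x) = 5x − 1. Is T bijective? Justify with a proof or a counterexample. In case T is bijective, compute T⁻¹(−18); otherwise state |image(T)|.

-17/5

By definition, injectivity means: for all a, b in the domain, T(a) = T(b) implies a = b.
Suppose T(a) = T(b). Then 5a − 1 = 5b − 1, therefore 5a = 5b, hence a = b.
For any y ∈ ℝ, x = (y + 1)/5 satisfies T(x) = y.
Hence T is bijective.
Since T is bijective, we compute T⁻¹(−18) = (−18 + 1)/5 = −17/5.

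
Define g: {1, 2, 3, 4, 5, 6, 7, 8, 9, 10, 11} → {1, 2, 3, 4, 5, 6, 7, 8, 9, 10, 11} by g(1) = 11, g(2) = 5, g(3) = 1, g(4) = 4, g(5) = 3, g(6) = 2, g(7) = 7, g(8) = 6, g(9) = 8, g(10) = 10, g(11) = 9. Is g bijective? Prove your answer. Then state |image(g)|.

11

The values 11, 5, 1, 4, 3, 2, 7, 6, 8, 10, 9 are a permutation of {1, 2, 3, 4, 5, 6, 7, 8, 9, 10, 11}: each element appears exactly once.
So g is injective and surjective, hence bijective.
The image of g is {1, 2, 3, 4, 5, 6, 7, 8, 9, 10, 11}, which has 11 elements.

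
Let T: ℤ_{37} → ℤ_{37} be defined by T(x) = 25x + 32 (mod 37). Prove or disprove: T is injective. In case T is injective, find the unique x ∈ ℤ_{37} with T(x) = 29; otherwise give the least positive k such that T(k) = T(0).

28

Suppose T(u) = T(v) in ℤ_{37}. Then 25u + 32 ≡ 25v + 32 (mod 37), hence 25(u − v) ≡ 0 (mod 37).
Since gcd(25, 37) = 1, 25 is invertible modulo 37, therefore u − v ≡ 0 (mod 37), i.e. u = v.
So T is injective.
We now compute 25⁻¹ mod 37 explicitly. Euclid's algorithm: 37 = 1·25 + 12, 25 = 2·12 + 1; back-substituting gives 1 = 3·25 − 2·37, so 25⁻¹ ≡ 3 (mod 37).
Since T is injective, we compute T⁻¹(29): solve 25x + 32 ≡ 29 (mod 37), i.e. 25x ≡ 34 (mod 37).
Multiplying by 25⁻¹ = 3 gives x ≡ 3·34 = 102 = 2·37 + 28 ≡ 28 (mod 37).
Check: T(28) = 25·28 + 32 = 732 = 19·37 + 29 ≡ 29 (mod 37).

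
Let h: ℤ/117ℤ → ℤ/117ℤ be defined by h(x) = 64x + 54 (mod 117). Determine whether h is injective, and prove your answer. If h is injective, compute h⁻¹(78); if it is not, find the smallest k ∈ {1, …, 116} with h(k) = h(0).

15

If h(a) = h(b), then 64a ≡ 64b (mod 117). Because gcd(64, 117) = 1, we may cancel 64 to get a ≡ b (mod 117).
So h is injective.
We now compute 64⁻¹ mod 117 explicitly. Euclid's algorithm: 117 = 1·64 + 53, 64 = 1·53 + 11, 53 = 4·11 + 9, 11 = 1·9 + 2, 9 = 4·2 + 1; back-substituting gives 1 = 64·64 − 35·117, so 64⁻¹ ≡ 64 (mod 117).
Since h is injective, we find h⁻¹(78): we need 64x ≡ 78 − 54 ≡ 24 (mod 117). Using 64⁻¹ = 64: x ≡ 64·24 = 1536 = 13·117 + 15, so x = 15.
Check: h(15) = 64·15 + 54 = 1014 = 8·117 + 78 ≡ 78 (mod 117).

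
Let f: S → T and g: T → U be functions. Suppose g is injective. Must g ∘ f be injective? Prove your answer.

No. Take S = {1, 2}, T = U = {1, 2, 3}, f(1) = f(2) = 1, and g = identity (injective).
Then (g ∘ f)(1) = (g ∘ f)(2) = 1 with 1 ≠ 2, so g ∘ f is not injective.

not injective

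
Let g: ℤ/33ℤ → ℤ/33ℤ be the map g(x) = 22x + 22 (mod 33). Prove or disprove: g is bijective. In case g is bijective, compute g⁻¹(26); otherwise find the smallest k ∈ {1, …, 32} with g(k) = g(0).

By definition, injectivity means: for all u, v in the domain, g(u) = g(v) implies u = v.
We have gcd(22, 33) = 11 > 1. Taking u = 0 and v = 3: g(0) = 22 and g(3) = 22·3 + 22 = 88 ≡ 22 (mod 33).
So g(0) = g(3) while 0 ≠ 3, so g is not injective, hence not bijective.
Since g is not bijective, we find the least positive k with g(k) = g(0): this means 22k ≡ 0 (mod 33), i.e. 33 ∣ 22k. Since gcd(22, 33) = 11, dividing through by 11 this holds exactly when 3 ∣ 2k, and as gcd(2, 3) = 1, exactly when 3 ∣ k.
The smallest positive such k is 3.

3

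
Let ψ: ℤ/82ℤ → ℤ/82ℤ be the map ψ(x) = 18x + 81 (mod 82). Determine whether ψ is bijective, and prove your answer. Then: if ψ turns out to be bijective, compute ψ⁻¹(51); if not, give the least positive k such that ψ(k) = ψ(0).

41

We have gcd(18, 82) = 2 > 1. Taking u = 0 and v = 41: ψ(0) = 81 and ψ(41) = 18·41 + 81 = 819 ≡ 81 (mod 82).
So ψ(0) = ψ(41) while 0 ≠ 41, so ψ is not injective, hence not bijective.
Since ψ is not bijective, we find the least positive k with ψ(k) = ψ(0): this means 18k ≡ 0 (mod 82), i.e. 82 ∣ 18k. Since gcd(18, 82) = 2, dividing through by 2 this holds exactly when 41 ∣ 9k, and as gcd(9, 41) = 1, exactly when 41 ∣ k.
The smallest positive such k is 41.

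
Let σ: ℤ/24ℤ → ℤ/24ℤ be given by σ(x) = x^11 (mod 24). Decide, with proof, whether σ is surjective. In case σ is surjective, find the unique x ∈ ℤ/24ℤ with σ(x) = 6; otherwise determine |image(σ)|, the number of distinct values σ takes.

15

σ(0) = 0^11 = 0.
σ(6): Repeated squaring mod 24: 6^1 ≡ 6, 6^2 ≡ 6² = 36 ≡ 12, 6^4 ≡ 12² = 144 ≡ 0, 6^8 ≡ 0² = 0. Since 11 = 8 + 2 + 1, 6^11 ≡ 0·12·6: 0·12 = 0, then 0·6 = 0. So 6^11 ≡ 0 (mod 24).
So σ(0) = σ(6) = 0 while 0 ≠ 6, therefore σ is not injective.
A non-injective map from the 24-element set ℤ/24ℤ to itself takes at most 23 distinct values, so it cannot be surjective. Hence σ is not surjective.
Since σ is not surjective, we determine |image(σ)|. Computing x^11 mod 24 for each x (by repeated squaring, reducing mod 24 at every step), the values σ(0), σ(1), …, σ(23) are: 0, 1, 8, 3, 16, 5, 0, 7, 8, 9, 16, 11, 0, 13, 8, 15, 16, 17, 0, 19, 8, 21, 16, 23.
The distinct values are {0, 1, 3, 5, 7, 8, 9, 11, 13, 15, 16, 17, 19, 21, 23}; there are 15 of them.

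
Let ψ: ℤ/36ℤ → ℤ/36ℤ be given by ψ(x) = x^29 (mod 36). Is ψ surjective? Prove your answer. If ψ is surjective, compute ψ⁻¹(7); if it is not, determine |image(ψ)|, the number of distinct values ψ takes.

21

ψ(0) = 0^29 = 0.
ψ(6): Repeated squaring mod 36: 6^1 ≡ 6, 6^2 ≡ 6² = 36 ≡ 0, 6^4 ≡ 0² = 0, 6^8 ≡ 0² = 0, 6^16 ≡ 0² = 0. Since 29 = 16 + 8 + 4 + 1, 6^29 ≡ 0·0·0·6: 0·0 = 0, then 0·0 = 0, then 0·6 = 0. So 6^29 ≡ 0 (mod 36).
So ψ(0) = ψ(6) = 0 while 0 ≠ 6, thus ψ is not injective.
A non-injective map from the 36-element set ℤ/36ℤ to itself takes at most 35 distinct values, so it cannot be surjective. Therefore ψ is not surjective.
Since ψ is not surjective, we determine |image(ψ)|. Computing x^29 mod 36 for each x (by repeated squaring, reducing mod 36 at every step), the values ψ(0), ψ(1), …, ψ(35) are: 0, 1, 32, 27, 16, 29, 0, 31, 8, 9, 28, 23, 0, 25, 20, 27, 4, 17, 0, 19, 32, 9, 16, 11, 0, 13, 8, 27, 28, 5, 0, 7, 20, 9, 4, 35.
The distinct values are {0, 1, 4, 5, 7, 8, 9, 11, 13, 16, 17, 19, 20, 23, 25, 27, 28, 29, 31, 32, 35}; there are 21 of them.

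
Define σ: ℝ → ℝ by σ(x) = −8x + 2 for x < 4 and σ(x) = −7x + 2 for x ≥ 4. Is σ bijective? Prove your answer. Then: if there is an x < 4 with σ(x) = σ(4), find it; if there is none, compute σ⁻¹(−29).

Both pieces are strictly decreasing (slopes −8 and −7), so each is injective on its own interval.
The left piece maps (−∞, 4) onto (−30, ∞); the right piece maps [4, ∞) onto (−∞, −26].
These images overlap. In particular σ(4) = −26 (right piece), and solving −8x + 2 = −26 on the left piece gives x = 7/2 < 4.
So σ(7/2) = σ(4) with 7/2 ≠ 4, and σ is not injective, hence not bijective. This x = 7/2 is the requested value below 4.

7/2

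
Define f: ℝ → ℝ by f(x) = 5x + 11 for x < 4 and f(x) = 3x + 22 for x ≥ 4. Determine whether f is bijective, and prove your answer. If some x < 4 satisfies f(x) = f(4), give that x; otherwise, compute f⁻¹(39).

Both pieces are strictly increasing (slopes 5 and 3), so each is injective on its own interval.
The left piece maps (−∞, 4) onto (−∞, 31); the right piece maps [4, ∞) onto [34, ∞).
The images leave a gap (31 has no preimage), so f is not surjective, hence not bijective.
Because the two images are disjoint, no x < 4 has f(x) = f(4), so we compute f⁻¹(39): 39 lies in [34, ∞), so solve 3x + 22 = 39: x = (39 − 22)/3 = 17/3.

17/3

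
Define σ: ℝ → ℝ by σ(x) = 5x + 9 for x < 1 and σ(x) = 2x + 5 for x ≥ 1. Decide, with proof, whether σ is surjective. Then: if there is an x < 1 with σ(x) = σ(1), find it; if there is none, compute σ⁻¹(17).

Both pieces are strictly increasing (slopes 5 and 2), so each is injective on its own interval.
The left piece maps (−∞, 1) onto (−∞, 14); the right piece maps [1, ∞) onto [7, ∞).
The union (−∞, 14) ∪ [7, ∞) covers ℝ, so σ is surjective.
For the follow-up: the images overlap, so an x < 1 with σ(x) = σ(1) exists. σ(1) = 7; solving 5x + 9 = 7 for x < 1 gives x = (7 − 9)/5 = −2/5.

-2/5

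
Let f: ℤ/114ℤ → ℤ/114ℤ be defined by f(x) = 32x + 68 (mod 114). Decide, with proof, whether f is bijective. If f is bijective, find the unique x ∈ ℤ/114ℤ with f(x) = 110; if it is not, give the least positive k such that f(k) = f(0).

57

By definition, f is injective when f(a) = f(b) forces a = b.
We have gcd(32, 114) = 2 > 1. Taking a = 0 and b = 57: f(0) = 68 and f(57) = 32·57 + 68 = 1892 ≡ 68 (mod 114).
So f(0) = f(57) while 0 ≠ 57, thus f is not injective, hence not bijective.
Since f is not bijective, we find the least positive k with f(k) = f(0): this means 32k ≡ 0 (mod 114), i.e. 114 ∣ 32k. Since gcd(32, 114) = 2, dividing through by 2 this holds exactly when 57 ∣ 16k, and as gcd(16, 57) = 1, exactly when 57 ∣ k.
The smallest positive such k is 57.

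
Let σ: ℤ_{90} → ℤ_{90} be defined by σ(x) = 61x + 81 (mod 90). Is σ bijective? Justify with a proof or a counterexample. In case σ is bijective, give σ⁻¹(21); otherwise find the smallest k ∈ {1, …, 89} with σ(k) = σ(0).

30

Recall that σ is injective when σ(u) = σ(v) forces u = v.
Suppose σ(u) = σ(v) in ℤ_{90}. Then 61u + 81 ≡ 61v + 81 (mod 90), therefore 61(u − v) ≡ 0 (mod 90).
Since gcd(61, 90) = 1, 61 is invertible modulo 90, hence u − v ≡ 0 (mod 90), i.e. u = v.
We now compute 61⁻¹ mod 90 explicitly. Euclid's algorithm: 90 = 1·61 + 29, 61 = 2·29 + 3, 29 = 9·3 + 2, 3 = 1·2 + 1; back-substituting gives 1 = 31·61 − 21·90, so 61⁻¹ ≡ 31 (mod 90).
For any y ∈ ℤ_{90}, x = 31(y − 81) mod 90 satisfies σ(x) = 61·31(y − 81) + 81 ≡ y (since 61·31 ≡ 1 mod 90). So every y has a preimage.
Thus σ is bijective.
Since σ is bijective, we compute σ⁻¹(21): solve 61x + 81 ≡ 21 (mod 90), i.e. 61x ≡ 30 (mod 90).
Multiplying by 61⁻¹ = 31 gives x ≡ 31·30 = 930 = 10·90 + 30 ≡ 30 (mod 90).
Check: σ(30) = 61·30 + 81 = 1911 = 21·90 + 21 ≡ 21 (mod 90).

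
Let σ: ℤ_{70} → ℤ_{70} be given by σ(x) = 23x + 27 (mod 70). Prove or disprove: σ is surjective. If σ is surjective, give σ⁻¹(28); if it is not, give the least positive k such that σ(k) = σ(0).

By definition, σ is surjective if every y in the codomain equals σ(x) for some x in the domain.
Since gcd(23, 70) = 1, 23 is invertible modulo 70. Euclid's algorithm: 70 = 3·23 + 1; back-substituting gives 1 = 67·23 − 22·70, so 23⁻¹ ≡ 67 (mod 70).
For any y ∈ ℤ_{70}, x = 67(y − 27) mod 70 satisfies σ(x) = 23·67(y − 27) + 27 ≡ y (since 23·67 ≡ 1 mod 70). So every y has a preimage.
Therefore σ is surjective.
Since σ is surjective, we compute σ⁻¹(28): solve 23x + 27 ≡ 28 (mod 70), i.e. 23x ≡ 1 (mod 70).
Multiplying by 23⁻¹ = 67 gives x ≡ 67·1 = 67 ≡ 67 (mod 70).
Check: σ(67) = 23·67 + 27 = 1568 = 22·70 + 28 ≡ 28 (mod 70).

67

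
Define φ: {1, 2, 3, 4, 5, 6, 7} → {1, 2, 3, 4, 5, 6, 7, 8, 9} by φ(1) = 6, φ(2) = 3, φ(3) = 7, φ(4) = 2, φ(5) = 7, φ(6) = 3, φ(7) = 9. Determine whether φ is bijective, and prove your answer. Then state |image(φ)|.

5

φ(3) = 7 = φ(5) with 3 ≠ 5, so φ is not injective, hence not bijective.
The image of φ is {2, 3, 6, 7, 9}, which has 5 elements.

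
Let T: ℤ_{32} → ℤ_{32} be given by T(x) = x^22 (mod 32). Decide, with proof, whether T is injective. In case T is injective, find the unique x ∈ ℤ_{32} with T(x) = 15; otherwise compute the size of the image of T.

T(0) = 0^22 = 0.
T(2): Repeated squaring mod 32: 2^1 ≡ 2, 2^2 ≡ 2² = 4, 2^4 ≡ 4² = 16, 2^8 ≡ 16² = 256 ≡ 0, 2^16 ≡ 0² = 0. Since 22 = 16 + 4 + 2, 2^22 ≡ 0·16·4: 0·16 = 0, then 0·4 = 0. So 2^22 ≡ 0 (mod 32).
So T(0) = T(2) = 0 while 0 ≠ 2, thus T is not injective.
Since T is not injective, we determine |image(T)|. Computing x^22 mod 32 for each x (by repeated squaring, reducing mod 32 at every step), the values T(0), T(1), …, T(31) are: 0, 1, 0, 25, 0, 9, 0, 17, 0, 17, 0, 9, 0, 25, 0, 1, 0, 1, 0, 25, 0, 9, 0, 17, 0, 17, 0, 9, 0, 25, 0, 1.
The distinct values are {0, 1, 9, 17, 25}; there are 5 of them.

5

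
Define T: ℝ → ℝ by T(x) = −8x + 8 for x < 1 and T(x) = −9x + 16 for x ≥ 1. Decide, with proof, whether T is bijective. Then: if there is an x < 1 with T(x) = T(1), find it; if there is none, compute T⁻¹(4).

1/8

Both pieces are strictly decreasing (slopes −8 and −9), so each is injective on its own interval.
The left piece maps (−∞, 1) onto (0, ∞); the right piece maps [1, ∞) onto (−∞, 7].
These images overlap. In particular T(1) = 7 (right piece), and solving −8x + 8 = 7 on the left piece gives x = 1/8 < 1.
So T(1/8) = T(1) with 1/8 ≠ 1, and T is not injective, hence not bijective. This x = 1/8 is the requested value below 1.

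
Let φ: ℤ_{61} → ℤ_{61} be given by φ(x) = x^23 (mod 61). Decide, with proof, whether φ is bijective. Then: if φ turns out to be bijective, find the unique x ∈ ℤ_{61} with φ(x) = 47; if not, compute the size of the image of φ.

13

Since 61 is prime, the nonzero elements of ℤ_{61} form a cyclic group of order 60.
As gcd(23, 60) = 1, raising to the 23rd power is a bijection on this group: if s^23 ≡ t^23 then (st^{−1})^23 = 1, and the only element of order dividing gcd(23, 60) = 1 is 1, so s = t.
With φ(0) = 0 this makes φ injective on all of ℤ_{61}, hence bijective (finite equal-size domain and codomain). In particular φ is bijective.
Since φ is bijective, we find the preimage of 47. The inverse of x ↦ x^23 on (ℤ_{61})^× is x ↦ x^47, because 23·47 = 1081 = 18·60 + 1 ≡ 1 (mod 60) and x^{60} = 1 for x ≠ 0 (Fermat). So φ⁻¹(47) = 47^47 mod 61.
Repeated squaring mod 61: 47^1 ≡ 47, 47^2 ≡ 47² = 2209 ≡ 13, 47^4 ≡ 13² = 169 ≡ 47, 47^8 ≡ 47² = 2209 ≡ 13, 47^16 ≡ 13² = 169 ≡ 47, 47^32 ≡ 47² = 2209 ≡ 13. Since 47 = 32 + 8 + 4 + 2 + 1, 47^47 ≡ 13·13·47·13·47: 13·13 = 169 ≡ 47, then 47·47 = 2209 ≡ 13, then 13·13 = 169 ≡ 47, then 47·47 = 2209 ≡ 13. So 47^47 ≡ 13 (mod 61).
Hence φ⁻¹(47) = 13.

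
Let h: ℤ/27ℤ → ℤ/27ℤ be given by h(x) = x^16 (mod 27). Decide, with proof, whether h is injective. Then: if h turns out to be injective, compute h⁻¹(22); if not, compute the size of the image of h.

h(0) = 0^16 = 0.
h(3): Repeated squaring mod 27: 3^1 ≡ 3, 3^2 ≡ 3² = 9, 3^4 ≡ 9² = 81 ≡ 0, 3^8 ≡ 0² = 0, 3^16 ≡ 0² = 0. So 3^16 ≡ 0 (mod 27).
So h(0) = h(3) = 0 while 0 ≠ 3, therefore h is not injective.
Since h is not injective, we determine |image(h)|. Computing x^16 mod 27 for each x (by repeated squaring, reducing mod 27 at every step), the values h(0), h(1), …, h(26) are: 0, 1, 7, 0, 22, 13, 0, 16, 19, 0, 10, 25, 0, 4, 4, 0, 25, 10, 0, 19, 16, 0, 13, 22, 0, 7, 1.
The distinct values are {0, 1, 4, 7, 10, 13, 16, 19, 22, 25}; there are 10 of them.

10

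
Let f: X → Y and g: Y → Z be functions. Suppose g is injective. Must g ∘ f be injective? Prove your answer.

No. Take X = {1, 2}, Y = Z = {1, 2, 3, 4, 5}, f(1) = f(2) = 1, and g = identity (injective).
Then (g ∘ f)(1) = (g ∘ f)(2) = 1 with 1 ≠ 2, so g ∘ f is not injective.

not injective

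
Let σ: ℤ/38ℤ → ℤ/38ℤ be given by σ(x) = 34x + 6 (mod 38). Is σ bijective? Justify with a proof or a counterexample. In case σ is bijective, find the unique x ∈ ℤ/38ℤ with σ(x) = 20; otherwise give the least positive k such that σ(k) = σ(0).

Recall: σ is injective when σ(x_1) = σ(x_2) forces x_1 = x_2.
We have gcd(34, 38) = 2 > 1. Taking x_1 = 0 and x_2 = 19: σ(0) = 6 and σ(19) = 34·19 + 6 = 652 ≡ 6 (mod 38).
So σ(0) = σ(19) while 0 ≠ 19, thus σ is not injective, hence not bijective.
Since σ is not bijective, we find the least positive k with σ(k) = σ(0): this means 34k ≡ 0 (mod 38), i.e. 38 ∣ 34k. Since gcd(34, 38) = 2, dividing through by 2 this holds exactly when 19 ∣ 17k, and as gcd(17, 19) = 1, exactly when 19 ∣ k.
The smallest positive such k is 19.

19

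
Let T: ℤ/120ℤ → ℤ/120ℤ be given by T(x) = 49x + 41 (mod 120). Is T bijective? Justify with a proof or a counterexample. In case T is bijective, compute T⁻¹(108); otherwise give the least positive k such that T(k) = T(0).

If T(u) = T(v), then 49u ≡ 49v (mod 120). Because gcd(49, 120) = 1, we may cancel 49 to get u ≡ v (mod 120).
We now compute 49⁻¹ mod 120 explicitly. Euclid's algorithm: 120 = 2·49 + 22, 49 = 2·22 + 5, 22 = 4·5 + 2, 5 = 2·2 + 1; back-substituting gives 1 = 49·49 − 20·120, so 49⁻¹ ≡ 49 (mod 120).
For any y ∈ ℤ/120ℤ, x = 49(y − 41) mod 120 satisfies T(x) = 49·49(y − 41) + 41 ≡ y (since 49·49 ≡ 1 mod 120). So every y has a preimage.
Hence T is bijective.
Since T is bijective, we find T⁻¹(108): we need 49x ≡ 108 − 41 ≡ 67 (mod 120). Using 49⁻¹ = 49: x ≡ 49·67 = 3283 = 27·120 + 43, so x = 43.
Check: T(43) = 49·43 + 41 = 2148 = 17·120 + 108 ≡ 108 (mod 120).

43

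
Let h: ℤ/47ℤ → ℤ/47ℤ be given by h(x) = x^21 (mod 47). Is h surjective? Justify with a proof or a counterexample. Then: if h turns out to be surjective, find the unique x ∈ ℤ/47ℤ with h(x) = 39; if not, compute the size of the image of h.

10

Since 47 is prime, the nonzero elements of ℤ/47ℤ form a cyclic group of order 46.
As gcd(21, 46) = 1, raising to the 21st power is a bijection on this group: if x_1^21 ≡ x_2^21 then (x_1x_2^{−1})^21 = 1, and the only element of order dividing gcd(21, 46) = 1 is 1, so x_1 = x_2.
With h(0) = 0 this makes h injective on all of ℤ/47ℤ, hence bijective (finite equal-size domain and codomain). In particular h is surjective.
Since h is surjective, we find the preimage of 39. The inverse of x ↦ x^21 on (ℤ/47ℤ)^× is x ↦ x^11, because 21·11 = 231 = 5·46 + 1 ≡ 1 (mod 46) and x^{46} = 1 for x ≠ 0 (Fermat). So h⁻¹(39) = 39^11 mod 47.
Repeated squaring mod 47: 39^1 ≡ 39, 39^2 ≡ 39² = 1521 ≡ 17, 39^4 ≡ 17² = 289 ≡ 7, 39^8 ≡ 7² = 49 ≡ 2. Since 11 = 8 + 2 + 1, 39^11 ≡ 2·17·39: 2·17 = 34, then 34·39 = 1326 ≡ 10. So 39^11 ≡ 10 (mod 47).
Hence h⁻¹(39) = 10.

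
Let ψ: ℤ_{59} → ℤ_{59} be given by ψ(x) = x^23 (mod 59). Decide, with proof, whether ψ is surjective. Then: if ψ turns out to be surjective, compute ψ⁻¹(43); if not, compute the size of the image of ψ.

40

Since 59 is prime, the nonzero elements of ℤ_{59} form a cyclic group of order 58.
As gcd(23, 58) = 1, raising to the 23rd power is a bijection on this group: if x_1^23 ≡ x_2^23 then (x_1x_2^{−1})^23 = 1, and the only element of order dividing gcd(23, 58) = 1 is 1, so x_1 = x_2.
With ψ(0) = 0 this makes ψ injective on all of ℤ_{59}, hence bijective (finite equal-size domain and codomain). In particular ψ is surjective.
Since ψ is surjective, we find the preimage of 43. The inverse of x ↦ x^23 on (ℤ_{59})^× is x ↦ x^53, because 23·53 = 1219 = 21·58 + 1 ≡ 1 (mod 58) and x^{58} = 1 for x ≠ 0 (Fermat). So ψ⁻¹(43) = 43^53 mod 59.
Repeated squaring mod 59: 43^1 ≡ 43, 43^2 ≡ 43² = 1849 ≡ 20, 43^4 ≡ 20² = 400 ≡ 46, 43^8 ≡ 46² = 2116 ≡ 51, 43^16 ≡ 51² = 2601 ≡ 5, 43^32 ≡ 5² = 25. Since 53 = 32 + 16 + 4 + 1, 43^53 ≡ 25·5·46·43: 25·5 = 125 ≡ 7, then 7·46 = 322 ≡ 27, then 27·43 = 1161 ≡ 40. So 43^53 ≡ 40 (mod 59).
Hence ψ⁻¹(43) = 40.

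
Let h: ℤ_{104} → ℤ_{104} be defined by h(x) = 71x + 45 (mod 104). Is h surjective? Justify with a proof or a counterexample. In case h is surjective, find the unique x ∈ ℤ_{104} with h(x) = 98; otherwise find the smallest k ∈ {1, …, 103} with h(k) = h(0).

11

Since gcd(71, 104) = 1, 71 is invertible modulo 104. Euclid's algorithm: 104 = 1·71 + 33, 71 = 2·33 + 5, 33 = 6·5 + 3, 5 = 1·3 + 2, 3 = 1·2 + 1; back-substituting gives 1 = 63·71 − 43·104, so 71⁻¹ ≡ 63 (mod 104).
Then y ↦ 63(y − 45) is a two-sided inverse to h, so every y ∈ ℤ_{104} has a preimage.
Thus h is surjective.
Since h is surjective, we compute h⁻¹(98): solve 71x + 45 ≡ 98 (mod 104), i.e. 71x ≡ 53 (mod 104).
Multiplying by 71⁻¹ = 63 gives x ≡ 63·53 = 3339 = 32·104 + 11 ≡ 11 (mod 104).
Check: h(11) = 71·11 + 45 = 826 = 7·104 + 98 ≡ 98 (mod 104).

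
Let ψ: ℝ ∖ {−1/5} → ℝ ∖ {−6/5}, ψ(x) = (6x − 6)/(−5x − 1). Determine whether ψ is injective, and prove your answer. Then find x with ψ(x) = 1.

5/11

Suppose ψ(x_1) = ψ(x_2). Cross-multiplying: (6x_1 − 6)(−5x_2 − 1) = (6x_2 − 6)(−5x_1 − 1).
Expanding both sides and cancelling the symmetric terms leaves −36·(x_1 − x_2) = 0. Since −36 ≠ 0, x_1 = x_2. So ψ is injective.
Solving ψ(x) = 1: cross-multiplying gives 6x − 6 = 1(−5x − 1), which rearranges to 11x = 5, so x = 5/11.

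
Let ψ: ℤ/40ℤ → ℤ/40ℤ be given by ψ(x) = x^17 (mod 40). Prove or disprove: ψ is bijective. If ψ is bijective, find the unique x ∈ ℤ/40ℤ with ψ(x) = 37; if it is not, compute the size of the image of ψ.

ψ(0) = 0^17 = 0.
ψ(10): Repeated squaring mod 40: 10^1 ≡ 10, 10^2 ≡ 10² = 100 ≡ 20, 10^4 ≡ 20² = 400 ≡ 0, 10^8 ≡ 0² = 0, 10^16 ≡ 0² = 0. Since 17 = 16 + 1, 10^17 ≡ 0·10: 0·10 = 0. So 10^17 ≡ 0 (mod 40).
So ψ(0) = ψ(10) = 0 while 0 ≠ 10, so ψ is not injective, hence not bijective.
Since ψ is not bijective, we determine |image(ψ)|. Computing x^17 mod 40 for each x (by repeated squaring, reducing mod 40 at every step), the values ψ(0), ψ(1), …, ψ(39) are: 0, 1, 32, 3, 24, 5, 16, 7, 8, 9, 0, 11, 32, 13, 24, 15, 16, 17, 8, 19, 0, 21, 32, 23, 24, 25, 16, 27, 8, 29, 0, 31, 32, 33, 24, 35, 16, 37, 8, 39.
The distinct values are {0, 1, 3, 5, 7, 8, 9, 11, 13, 15, 16, 17, 19, 21, 23, 24, 25, 27, 29, 31, 32, 33, 35, 37, 39}; there are 25 of them.

25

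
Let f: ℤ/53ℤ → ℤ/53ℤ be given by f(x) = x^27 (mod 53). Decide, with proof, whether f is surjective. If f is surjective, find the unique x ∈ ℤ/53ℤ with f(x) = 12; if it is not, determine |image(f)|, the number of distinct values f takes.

41

Since 53 is prime, the nonzero elements of ℤ/53ℤ form a cyclic group of order 52.
As gcd(27, 52) = 1, raising to the 27th power is a bijection on this group: if a^27 ≡ b^27 then (ab^{−1})^27 = 1, and the only element of order dividing gcd(27, 52) = 1 is 1, so a = b.
With f(0) = 0 this makes f injective on all of ℤ/53ℤ, hence bijective (finite equal-size domain and codomain). In particular f is surjective.
Since f is surjective, we find the preimage of 12. The inverse of x ↦ x^27 on (ℤ/53ℤ)^× is x ↦ x^27, because 27·27 = 729 = 14·52 + 1 ≡ 1 (mod 52) and x^{52} = 1 for x ≠ 0 (Fermat). So f⁻¹(12) = 12^27 mod 53.
Repeated squaring mod 53: 12^1 ≡ 12, 12^2 ≡ 12² = 144 ≡ 38, 12^4 ≡ 38² = 1444 ≡ 13, 12^8 ≡ 13² = 169 ≡ 10, 12^16 ≡ 10² = 100 ≡ 47. Since 27 = 16 + 8 + 2 + 1, 12^27 ≡ 47·10·38·12: 47·10 = 470 ≡ 46, then 46·38 = 1748 ≡ 52, then 52·12 = 624 ≡ 41. So 12^27 ≡ 41 (mod 53).
Hence f⁻¹(12) = 41.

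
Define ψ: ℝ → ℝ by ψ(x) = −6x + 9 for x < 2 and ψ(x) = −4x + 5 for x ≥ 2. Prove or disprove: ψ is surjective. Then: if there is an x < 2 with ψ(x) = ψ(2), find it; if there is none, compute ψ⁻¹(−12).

Both pieces are strictly decreasing (slopes −6 and −4), so each is injective on its own interval.
The left piece maps (−∞, 2) onto (−3, ∞); the right piece maps [2, ∞) onto (−∞, −3].
These images together cover ℝ, so ψ is surjective.
Because the two images are disjoint, no x < 2 has ψ(x) = ψ(2), so we compute ψ⁻¹(−12): −12 lies in (−∞, −3], so solve −4x + 5 = −12: x = (−12 − 5)/(−4) = 17/4.

17/4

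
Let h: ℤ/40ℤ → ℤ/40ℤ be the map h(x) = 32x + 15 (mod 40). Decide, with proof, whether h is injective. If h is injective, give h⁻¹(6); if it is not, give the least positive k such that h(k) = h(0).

We have gcd(32, 40) = 8 > 1. Taking a = 0 and b = 5: h(0) = 15 and h(5) = 32·5 + 15 = 175 ≡ 15 (mod 40).
So h(0) = h(5) while 0 ≠ 5, thus h is not injective.
Since h is not injective, we find the least positive k with h(k) = h(0): this means 32k ≡ 0 (mod 40), i.e. 40 ∣ 32k. Since gcd(32, 40) = 8, dividing through by 8 this holds exactly when 5 ∣ 4k, and as gcd(4, 5) = 1, exactly when 5 ∣ k.
The smallest positive such k is 5.

5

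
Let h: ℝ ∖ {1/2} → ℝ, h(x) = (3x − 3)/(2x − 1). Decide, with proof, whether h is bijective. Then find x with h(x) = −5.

If h(x) = 3/2, cross-multiplying gives 2(3x − 3) = 3(2x − 1), which simplifies to −6 = −3 — false.  So 3/2 has no preimage and h is not surjective.
Thus h is not bijective.
Solving h(x) = −5: cross-multiplying gives 3x − 3 = −5(2x − 1), which rearranges to 13x = 8, so x = 8/13.

8/13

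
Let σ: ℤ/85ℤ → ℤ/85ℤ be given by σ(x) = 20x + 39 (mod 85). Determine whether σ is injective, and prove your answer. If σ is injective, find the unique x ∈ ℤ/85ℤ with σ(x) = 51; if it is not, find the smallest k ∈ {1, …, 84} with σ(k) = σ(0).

Recall that σ is injective when σ(x_1) = σ(x_2) forces x_1 = x_2.
We have gcd(20, 85) = 5 > 1. Taking x_1 = 0 and x_2 = 17: σ(0) = 39 and σ(17) = 20·17 + 39 = 379 ≡ 39 (mod 85).
So σ(0) = σ(17) while 0 ≠ 17, therefore σ is not injective.
Since σ is not injective, we find the least positive k with σ(k) = σ(0): this means 20k ≡ 0 (mod 85), i.e. 85 ∣ 20k. Since gcd(20, 85) = 5, dividing through by 5 this holds exactly when 17 ∣ 4k, and as gcd(4, 17) = 1, exactly when 17 ∣ k.
The smallest positive such k is 17.

17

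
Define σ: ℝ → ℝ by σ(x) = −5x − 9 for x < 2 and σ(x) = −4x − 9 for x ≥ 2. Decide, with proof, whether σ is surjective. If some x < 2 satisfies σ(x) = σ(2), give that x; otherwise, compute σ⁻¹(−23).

Both pieces are strictly decreasing (slopes −5 and −4), so each is injective on its own interval.
The left piece maps (−∞, 2) onto (−19, ∞); the right piece maps [2, ∞) onto (−∞, −17].
The union (−19, ∞) ∪ (−∞, −17] covers ℝ, so σ is surjective.
For the follow-up: the images overlap, so an x < 2 with σ(x) = σ(2) exists. σ(2) = −17; solving −5x − 9 = −17 for x < 2 gives x = (−17 + 9)/(−5) = 8/5.

8/5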